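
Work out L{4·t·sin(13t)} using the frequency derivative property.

L{sin(13t)} = 13/(s² + 169). By L{t·f(t)} = -F'(s): -d/ds[13/(s² + 169)] = -(13)·(-2s)/(s² + 169)² = 26s/(s² + 169)². Then L{4·t·sin(13t)} = 4·26s/(s² + 169)² = 104s/(s² + 169)²

Final answer: 104s/(s² + 169)²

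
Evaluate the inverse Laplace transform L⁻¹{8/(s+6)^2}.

L⁻¹{n!/(s-a)^(n+1)} = t^n·e^(at) with n=1, a=-6. So L⁻¹{1/(s+6)^2} = t·e^(-6t), and L⁻¹{8/(s+6)^2} = (8/1)·t·e^(-6t) = 8·t·e^(-6t)

Final answer: 8·t·e^(-6t)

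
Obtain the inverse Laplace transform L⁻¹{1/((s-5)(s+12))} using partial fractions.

Decompose: A/(s-5) + B/(s+12). A = 1/17, B = -1/17. f(t) = (e^(5t) - e^(-12t))/17

Final answer: (e^(5t) - e^(-12t))/17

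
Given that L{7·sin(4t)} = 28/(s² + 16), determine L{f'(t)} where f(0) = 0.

L{f'(t)} = s·F(s) - f(0) = s·28/(s² + 16) - 0 = 28s/(s² + 16)

Final answer: 28s/(s² + 16)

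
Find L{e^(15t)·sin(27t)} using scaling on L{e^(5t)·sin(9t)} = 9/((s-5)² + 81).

Scaling with a=3: L{e^(15t)·sin(27t)} = (1/3) · 9/((s/3-5)² + 81). Simplifying: 27/((s-15)² + 729)

Final answer: 27/((s-15)² + 729)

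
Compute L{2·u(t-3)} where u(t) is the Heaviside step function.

L{u(t-a)} = e^(-as)/s. Here a=3, so L{u(t-3)} = e^(-3s)/s, and L{2·u(t-3)} = 2·e^(-3s)/s

Final answer: 2·e^(-3s)/s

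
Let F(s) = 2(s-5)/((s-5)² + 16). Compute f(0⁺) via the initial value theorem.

f(0⁺) = lim_{s→∞} sF(s) = lim_{s→∞} 2s(s-5)/((s-5)² + 16) = 2

Final answer: 2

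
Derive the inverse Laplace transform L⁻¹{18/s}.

L⁻¹{c/s} = c, so L⁻¹{18/s} = 18

Final answer: 18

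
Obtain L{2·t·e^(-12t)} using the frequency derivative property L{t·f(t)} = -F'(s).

L{e^(-12t)} = 1/(s+12). By frequency derivative: L{t·e^(-12t)} = -d/ds[1/(s+12)] = -(-1)/(s+12)² = 1/(s+12)². Then L{2·t·e^(-12t)} = 2·1/(s+12)² = 2/(s+12)²

Final answer: 2/(s+12)²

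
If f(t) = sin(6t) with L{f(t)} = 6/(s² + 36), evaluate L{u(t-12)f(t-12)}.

Time shift theorem: L{u(t-a)f(t-a)} = e^(-as)F(s). Here a=12, F(s) = 6/(s² + 36), so L{u(t-12)f(t-12)} = e^(-12s)·6/(s² + 36)

Final answer: e^(-12s)·6/(s² + 36)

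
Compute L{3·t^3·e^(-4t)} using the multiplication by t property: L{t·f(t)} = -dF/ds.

Using L{t^n·e^(at)} = n!/(s-a)^(n+1), L{t^3·e^(-4t)} = 6/(s+4)^4, so L{3·t^3·e^(-4t)} = 3·6/(s+4)^4 = 18/(s+4)^4

Final answer: 18/(s+4)^4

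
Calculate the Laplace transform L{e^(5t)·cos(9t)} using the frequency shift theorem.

Frequency shift: L{e^(at)f(t)} = F(s-a). L{e^(5t)·cos(9t)} = (s-5)/((s-5)² + 81)

Final answer: (s-5)/((s-5)² + 81)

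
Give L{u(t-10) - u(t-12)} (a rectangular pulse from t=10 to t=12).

L{u(t-a)} = e^(-as)/s. L{u(t-10) - u(t-12)} = (e^(-10s) - e^(-12s))/s

Final answer: (e^(-10s) - e^(-12s))/s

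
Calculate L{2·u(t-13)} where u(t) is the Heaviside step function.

L{u(t-a)} = e^(-as)/s. Here a=13, so L{u(t-13)} = e^(-13s)/s, and L{2·u(t-13)} = 2·e^(-13s)/s

Final answer: 2·e^(-13s)/s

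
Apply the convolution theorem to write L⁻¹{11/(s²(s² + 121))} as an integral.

11/(s²(s² + 121)) = (1/s²)·(11/(s² + 121)) = L{t}·L{sin(11t)}. So f(t) = t*(sin(11t)) = ∫₀ᵗ τ·sin(11(t-τ)) dτ

Final answer: ∫₀ᵗ τ·sin(11(t-τ)) dτ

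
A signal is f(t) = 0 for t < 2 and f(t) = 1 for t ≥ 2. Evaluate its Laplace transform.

f(t) = u(t-2). L{u(t-2)} = e^(-2s)/s, so L{f(t)} = e^(-2s)/s

Final answer: e^(-2s)/s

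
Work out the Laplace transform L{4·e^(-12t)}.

L{e^(at)} = 1/(s-a), so L{e^(-12t)} = 1/(s+12). Then L{4·e^(-12t)} = 4/(s+12)

Final answer: 4/(s+12)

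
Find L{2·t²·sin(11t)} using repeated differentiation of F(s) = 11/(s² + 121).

F(s) = 11/(s² + 121). F'(s) = -22s/(s² + 121)². F''(s) = -22(121 - 3s²)/(s² + 121)³ = (66s² - 2662)/(s² + 121)³. So L{t²·sin(11t)} = (-1)² F''(s) = (66s² - 2662)/(s² + 121)³. Then L{2·t²·sin(11t)} = 2·(66s² - 2662)/(s² + 121)³ = (132s² - 5324)/(s² + 121)³

Final answer: (132s² - 5324)/(s² + 121)³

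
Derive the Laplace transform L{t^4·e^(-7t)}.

L{t^n·e^(at)} = n!/(s-a)^(n+1), so L{t^4·e^(-7t)} = 24/(s+7)^5

Final answer: 24/(s+7)^5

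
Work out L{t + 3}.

L{t + 3} = L{t} + 3·L{1} = 1/s² + 3/s

Final answer: 1/s² + 3/s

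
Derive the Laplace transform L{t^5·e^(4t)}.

L{t^n·e^(at)} = n!/(s-a)^(n+1), so L{t^5·e^(4t)} = 120/(s-4)^6

Final answer: 120/(s-4)^6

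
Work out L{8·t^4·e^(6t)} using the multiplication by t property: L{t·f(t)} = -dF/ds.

Using L{t^n·e^(at)} = n!/(s-a)^(n+1), L{t^4·e^(6t)} = 24/(s-6)^5, so L{8·t^4·e^(6t)} = 8·24/(s-6)^5 = 192/(s-6)^5

Final answer: 192/(s-6)^5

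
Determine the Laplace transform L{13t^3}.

L{13t^3} = 13 · L{t^3} = 13 · 6/s^4 = 78/s^4

Final answer: 78/s^4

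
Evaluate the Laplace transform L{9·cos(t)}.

L{cos(ωt)} = s/(s² + ω²), so L{cos(t)} = s/(s² + 1). Then L{9·cos(t)} = 9·s/(s² + 1) = 9s/(s² + 1)

Final answer: 9s/(s² + 1)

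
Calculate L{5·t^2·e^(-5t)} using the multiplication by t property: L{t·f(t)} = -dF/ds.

Using L{t^n·e^(at)} = n!/(s-a)^(n+1), L{t^2·e^(-5t)} = 2/(s+5)^3, so L{5·t^2·e^(-5t)} = 5·2/(s+5)^3 = 10/(s+5)^3

Final answer: 10/(s+5)^3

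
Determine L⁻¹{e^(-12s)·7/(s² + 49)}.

L⁻¹{7/(s² + 49)} = sin(7t). By the time shift theorem, L⁻¹{e^(-as)F(s)} = u(t-a)f(t-a) with a=12, so L⁻¹{e^(-12s)·7/(s² + 49)} = u(t-12)·sin(7(t-12))

Final answer: u(t-12)·sin(7(t-12))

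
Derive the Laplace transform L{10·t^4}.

L{t^n} = n!/s^(n+1), so L{t^4} = 24/s^5. Then L{10·t^4} = 10·24/s^5 = 240/s^5

Final answer: 240/s^5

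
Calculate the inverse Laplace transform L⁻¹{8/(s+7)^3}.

L⁻¹{n!/(s-a)^(n+1)} = t^n·e^(at) with n=2, a=-7. So L⁻¹{2/(s+7)^3} = t^2·e^(-7t), and L⁻¹{8/(s+7)^3} = (8/2)·t^2·e^(-7t) = 4·t^2·e^(-7t)

Final answer: 4·t^2·e^(-7t)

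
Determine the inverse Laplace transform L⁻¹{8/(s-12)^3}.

L⁻¹{n!/(s-a)^(n+1)} = t^n·e^(at) with n=2, a=12. So L⁻¹{2/(s-12)^3} = t^2·e^(12t), and L⁻¹{8/(s-12)^3} = (8/2)·t^2·e^(12t) = 4·t^2·e^(12t)

Final answer: 4·t^2·e^(12t)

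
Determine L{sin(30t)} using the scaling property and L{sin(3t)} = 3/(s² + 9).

Using L{f(at)} = (1/a)F(s/a) with a=10: L{sin(30t)} = (1/10) · 3/((s/10)² + 9) = (1/10) · 3·100/(s² + 900) = 30/(s² + 900)

Final answer: 30/(s² + 900)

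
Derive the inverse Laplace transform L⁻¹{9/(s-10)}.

L⁻¹{1/(s-a)} = e^(at), so L⁻¹{1/(s-10)} = e^(10t), and L⁻¹{9/(s-10)} = 9·e^(10t)

Final answer: 9·e^(10t)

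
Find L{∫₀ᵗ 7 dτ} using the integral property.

L{∫₀ᵗ f(τ)dτ} = F(s)/s with f(t) = 7. F(s) = 7/s, so L{∫₀ᵗ 7 dτ} = (7/s)/s = 7/s². (Check: ∫₀ᵗ 7 dτ = 7t.)

Final answer: 7/s²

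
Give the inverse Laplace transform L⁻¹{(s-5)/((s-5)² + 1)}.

Using frequency shift, L⁻¹{(s-5)/((s-5)² + 1)} = e^(5t)·cos(t)

Final answer: e^(5t)·cos(t)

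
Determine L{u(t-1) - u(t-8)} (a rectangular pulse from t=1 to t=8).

L{u(t-a)} = e^(-as)/s. L{u(t-1) - u(t-8)} = (e^(-s) - e^(-8s))/s

Final answer: (e^(-s) - e^(-8s))/s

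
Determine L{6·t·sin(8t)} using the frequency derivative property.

L{sin(8t)} = 8/(s² + 64). By L{t·f(t)} = -F'(s): -d/ds[8/(s² + 64)] = -(8)·(-2s)/(s² + 64)² = 16s/(s² + 64)². Then L{6·t·sin(8t)} = 6·16s/(s² + 64)² = 96s/(s² + 64)²

Final answer: 96s/(s² + 64)²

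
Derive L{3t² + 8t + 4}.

L{3t² + 8t + 4} = 3·2/s³ + 8/s² + 4/s = 6/s³ + 8/s² + 4/s

Final answer: 6/s³ + 8/s² + 4/s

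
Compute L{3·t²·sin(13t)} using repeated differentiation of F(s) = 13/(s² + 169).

F(s) = 13/(s² + 169). F'(s) = -26s/(s² + 169)². F''(s) = -26(169 - 3s²)/(s² + 169)³ = (78s² - 4394)/(s² + 169)³. So L{t²·sin(13t)} = (-1)² F''(s) = (78s² - 4394)/(s² + 169)³. Then L{3·t²·sin(13t)} = 3·(78s² - 4394)/(s² + 169)³ = (234s² - 13182)/(s² + 169)³

Final answer: (234s² - 13182)/(s² + 169)³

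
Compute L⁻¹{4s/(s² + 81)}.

This is the form c·s/(s² + a²) with a = 9, c = 4. L⁻¹ = 4·cos(9t)

Final answer: 4·cos(9t)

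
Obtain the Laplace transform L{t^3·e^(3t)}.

L{t^n·e^(at)} = n!/(s-a)^(n+1), so L{t^3·e^(3t)} = 6/(s-3)^4

Final answer: 6/(s-3)^4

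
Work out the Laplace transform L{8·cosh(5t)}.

L{cosh(ωt)} = s/(s² - ω²), so L{cosh(5t)} = s/(s² - 25). Then L{8·cosh(5t)} = 8·s/(s² - 25) = 8s/(s² - 25)

Final answer: 8s/(s² - 25)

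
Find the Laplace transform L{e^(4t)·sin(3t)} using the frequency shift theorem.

Frequency shift: L{e^(at)f(t)} = F(s-a). L{e^(4t)·sin(3t)} = 3/((s-4)² + 9)

Final answer: 3/((s-4)² + 9)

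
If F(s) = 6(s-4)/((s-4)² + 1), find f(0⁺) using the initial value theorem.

f(0⁺) = lim_{s→∞} sF(s) = lim_{s→∞} 6s(s-4)/((s-4)² + 1) = 6

Final answer: 6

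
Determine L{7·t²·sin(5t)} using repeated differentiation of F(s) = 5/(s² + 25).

F(s) = 5/(s² + 25). F'(s) = -10s/(s² + 25)². F''(s) = -10(25 - 3s²)/(s² + 25)³ = (30s² - 250)/(s² + 25)³. So L{t²·sin(5t)} = (-1)² F''(s) = (30s² - 250)/(s² + 25)³. Then L{7·t²·sin(5t)} = 7·(30s² - 250)/(s² + 25)³ = (210s² - 1750)/(s² + 25)³

Final answer: (210s² - 1750)/(s² + 25)³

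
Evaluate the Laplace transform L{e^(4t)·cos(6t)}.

L{e^(at)·cos(ωt)} = (s-a)/((s-a)² + ω²), so L{e^(4t)·cos(6t)} = (s-4)/((s-4)² + 36)

Final answer: (s-4)/((s-4)² + 36)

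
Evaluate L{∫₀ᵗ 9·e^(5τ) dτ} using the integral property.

L{∫₀ᵗ f(τ)dτ} = F(s)/s with F(s) = 9/(s-5), so L{∫₀ᵗ 9·e^(5τ) dτ} = 9/(s(s-5))

Final answer: 9/(s(s-5))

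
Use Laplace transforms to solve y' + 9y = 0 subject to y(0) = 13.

L{y'} + 9L{y} = 0. sY - 13 + 9Y = 0. Y(s+9) = 13. Y = 13/(s+9)

Final answer: y(t) = 13e^(-9t)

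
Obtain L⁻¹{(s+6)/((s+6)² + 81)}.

Using frequency shift: L⁻¹{(s-a)/((s-a)² + b²)} = e^(at)cos(bt). Here a=-6, b=9

Final answer: e^(-6t)·cos(9t)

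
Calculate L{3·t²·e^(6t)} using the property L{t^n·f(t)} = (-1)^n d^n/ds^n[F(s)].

L{e^(6t)} = 1/(s-6). d/ds[1/(s-6)] = -1/(s-6)². d²/ds²[1/(s-6)] = 2/(s-6)³. So L{t²·e^(6t)} = (-1)² · 2/(s-6)³ = 2/(s-6)³. Then L{3·t²·e^(6t)} = 3·2/(s-6)³ = 6/(s-6)³

Final answer: 6/(s-6)³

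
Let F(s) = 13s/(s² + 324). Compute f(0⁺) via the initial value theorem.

f(0⁺) = lim_{s→∞} s·13s/(s² + 324) = lim_{s→∞} 13s²/(s² + 324) = 13

Final answer: 13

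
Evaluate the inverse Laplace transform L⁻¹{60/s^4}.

L⁻¹{n!/s^(n+1)} = t^n with n=3. So L⁻¹{6/s^4} = t^3, and L⁻¹{60/s^4} = (60/6)·t^3 = 10·t^3

Final answer: 10·t^3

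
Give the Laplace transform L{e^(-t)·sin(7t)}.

L{e^(at)·sin(ωt)} = ω/((s-a)² + ω²), so L{e^(-t)·sin(7t)} = 7/((s+1)² + 49)

Final answer: 7/((s+1)² + 49)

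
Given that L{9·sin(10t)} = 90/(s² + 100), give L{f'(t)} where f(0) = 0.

L{f'(t)} = s·F(s) - f(0) = s·90/(s² + 100) - 0 = 90s/(s² + 100)

Final answer: 90s/(s² + 100)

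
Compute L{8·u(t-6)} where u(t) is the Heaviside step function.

L{u(t-a)} = e^(-as)/s. Here a=6, so L{u(t-6)} = e^(-6s)/s, and L{8·u(t-6)} = 8·e^(-6s)/s

Final answer: 8·e^(-6s)/s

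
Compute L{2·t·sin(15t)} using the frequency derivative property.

L{sin(15t)} = 15/(s² + 225). By L{t·f(t)} = -F'(s): -d/ds[15/(s² + 225)] = -(15)·(-2s)/(s² + 225)² = 30s/(s² + 225)². Then L{2·t·sin(15t)} = 2·30s/(s² + 225)² = 60s/(s² + 225)²

Final answer: 60s/(s² + 225)²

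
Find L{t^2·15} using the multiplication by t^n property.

L{15} = 15/s. d^1/ds^1[1/s] = -1/s². d^2/ds^2[1/s] = 2/s^3. So L{t^2} = (-1)^{2}·2/s^3 = 2/s^3. Then L{t^2·15} = 15·2/s^3 = 30/s^3

Final answer: 30/s^3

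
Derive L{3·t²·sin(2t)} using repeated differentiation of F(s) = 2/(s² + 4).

F(s) = 2/(s² + 4). F'(s) = -4s/(s² + 4)². F''(s) = -4(4 - 3s²)/(s² + 4)³ = (12s² - 16)/(s² + 4)³. So L{t²·sin(2t)} = (-1)² F''(s) = (12s² - 16)/(s² + 4)³. Then L{3·t²·sin(2t)} = 3·(12s² - 16)/(s² + 4)³ = (36s² - 48)/(s² + 4)³

Final answer: (36s² - 48)/(s² + 4)³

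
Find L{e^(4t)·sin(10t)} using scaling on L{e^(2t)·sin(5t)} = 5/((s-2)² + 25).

Scaling with a=2: L{e^(4t)·sin(10t)} = (1/2) · 5/((s/2-2)² + 25). Simplifying: 10/((s-4)² + 100)

Final answer: 10/((s-4)² + 100)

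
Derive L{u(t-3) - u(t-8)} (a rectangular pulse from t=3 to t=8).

L{u(t-a)} = e^(-as)/s. L{u(t-3) - u(t-8)} = (e^(-3s) - e^(-8s))/s

Final answer: (e^(-3s) - e^(-8s))/s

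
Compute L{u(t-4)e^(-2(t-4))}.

u(t-a)f(t-a) with f(t)=e^(-2t). L{e^(-2t)} = 1/(s+2). By time shift: e^(-4s)/(s+2)

Final answer: e^(-4s)/(s+2)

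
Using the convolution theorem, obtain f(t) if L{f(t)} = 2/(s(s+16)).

2/(s(s+16)) = (2/s)·(1/(s+16)) = L{2}·L{e^(-16t)}. By convolution, f(t) = 2*e^(-16t) = ∫₀ᵗ 2·e^(-16τ) dτ = 2·(1 - e^(-16t))/16

Final answer: 2·(1 - e^(-16t))/16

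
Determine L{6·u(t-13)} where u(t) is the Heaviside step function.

L{u(t-a)} = e^(-as)/s. Here a=13, so L{u(t-13)} = e^(-13s)/s, and L{6·u(t-13)} = 6·e^(-13s)/s

Final answer: 6·e^(-13s)/s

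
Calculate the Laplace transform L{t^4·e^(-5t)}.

L{t^n·e^(at)} = n!/(s-a)^(n+1), so L{t^4·e^(-5t)} = 24/(s+5)^5

Final answer: 24/(s+5)^5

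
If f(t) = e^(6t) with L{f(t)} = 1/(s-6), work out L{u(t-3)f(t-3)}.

Time shift theorem: L{u(t-a)f(t-a)} = e^(-as)F(s). Here a=3, F(s) = 1/(s-6), so L{u(t-3)f(t-3)} = e^(-3s)·1/(s-6)

Final answer: e^(-3s)·1/(s-6)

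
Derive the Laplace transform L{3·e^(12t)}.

L{e^(at)} = 1/(s-a), so L{e^(12t)} = 1/(s-12). Then L{3·e^(12t)} = 3/(s-12)

Final answer: 3/(s-12)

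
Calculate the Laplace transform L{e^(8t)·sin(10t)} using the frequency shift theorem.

Frequency shift: L{e^(at)f(t)} = F(s-a). L{e^(8t)·sin(10t)} = 10/((s-8)² + 100)

Final answer: 10/((s-8)² + 100)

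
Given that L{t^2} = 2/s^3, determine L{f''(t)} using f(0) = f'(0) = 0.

L{f''(t)} = s²F(s) - sf(0) - f'(0) = s²·2/s^3 - 0 - 0 = 2/s

Final answer: 2/s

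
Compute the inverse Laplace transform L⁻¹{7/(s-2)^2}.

L⁻¹{n!/(s-a)^(n+1)} = t^n·e^(at) with n=1, a=2. So L⁻¹{1/(s-2)^2} = t·e^(2t), and L⁻¹{7/(s-2)^2} = (7/1)·t·e^(2t) = 7·t·e^(2t)

Final answer: 7·t·e^(2t)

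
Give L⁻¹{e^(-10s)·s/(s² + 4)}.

L⁻¹{s/(s² + 4)} = cos(2t). By the time shift theorem, L⁻¹{e^(-as)F(s)} = u(t-a)f(t-a) with a=10, so L⁻¹{e^(-10s)·s/(s² + 4)} = u(t-10)·cos(2(t-10))

Final answer: u(t-10)·cos(2(t-10))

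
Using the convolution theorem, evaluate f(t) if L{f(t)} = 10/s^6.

10/s^6 = (10/s)·(1/s^5) = L{10}·L{t^4/24}. By convolution, f(t) = 10*t^4/24 = ∫₀ᵗ 10·τ^4/24 dτ = 10·t^5/120

Final answer: 10·t^5/120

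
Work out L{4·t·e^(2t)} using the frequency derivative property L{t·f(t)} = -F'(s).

L{e^(2t)} = 1/(s-2). By frequency derivative: L{t·e^(2t)} = -d/ds[1/(s-2)] = -(-1)/(s-2)² = 1/(s-2)². Then L{4·t·e^(2t)} = 4·1/(s-2)² = 4/(s-2)²

Final answer: 4/(s-2)²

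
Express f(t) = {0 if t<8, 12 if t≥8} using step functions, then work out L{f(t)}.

f(t) = 12·u(t-8). L{u(t-8)} = e^(-8s)/s, so L{f(t)} = 12·e^(-8s)/s

Final answer: 12·e^(-8s)/s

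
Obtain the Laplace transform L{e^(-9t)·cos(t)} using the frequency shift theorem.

Frequency shift: L{e^(at)f(t)} = F(s-a). L{e^(-9t)·cos(t)} = (s+9)/((s+9)² + 1)

Final answer: (s+9)/((s+9)² + 1)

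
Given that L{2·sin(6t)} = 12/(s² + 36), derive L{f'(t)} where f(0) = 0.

L{f'(t)} = s·F(s) - f(0) = s·12/(s² + 36) - 0 = 12s/(s² + 36)

Final answer: 12s/(s² + 36)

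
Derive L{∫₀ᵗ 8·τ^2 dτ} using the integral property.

L{∫₀ᵗ f(τ)dτ} = F(s)/s with f(t) = 8t^2. F(s) = 16/s^3, so L{∫₀ᵗ 8·τ^2 dτ} = (16/s^3)/s = 16/s^4. (Check: ∫₀ᵗ 8·τ^2 dτ = 8t^3/3.)

Final answer: 16/s^4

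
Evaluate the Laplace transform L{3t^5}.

L{3t^5} = 3 · L{t^5} = 3 · 120/s^6 = 360/s^6

Final answer: 360/s^6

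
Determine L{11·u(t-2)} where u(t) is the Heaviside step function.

L{u(t-a)} = e^(-as)/s. Here a=2, so L{u(t-2)} = e^(-2s)/s, and L{11·u(t-2)} = 11·e^(-2s)/s

Final answer: 11·e^(-2s)/s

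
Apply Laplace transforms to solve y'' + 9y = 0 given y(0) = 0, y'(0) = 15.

L{y''} + 9L{y} = 0. s²Y - 0 - 15 + 9Y = 0. Y(s² + 9) = 15. Y = (15)/(s² + 9). Inverting: y(t) = 5sin(3t)

Final answer: y(t) = 5sin(3t)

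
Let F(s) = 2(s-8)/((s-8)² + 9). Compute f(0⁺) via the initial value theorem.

f(0⁺) = lim_{s→∞} sF(s) = lim_{s→∞} 2s(s-8)/((s-8)² + 9) = 2

Final answer: 2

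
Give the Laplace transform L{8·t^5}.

L{t^n} = n!/s^(n+1), so L{t^5} = 120/s^6. Then L{8·t^5} = 8·120/s^6 = 960/s^6

Final answer: 960/s^6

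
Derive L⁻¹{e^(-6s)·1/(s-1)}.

L⁻¹{1/(s-1)} = e^t. By the time shift theorem, L⁻¹{e^(-as)F(s)} = u(t-a)f(t-a) with a=6, so L⁻¹{e^(-6s)·1/(s-1)} = u(t-6)·e^(t-6)

Final answer: u(t-6)·e^(t-6)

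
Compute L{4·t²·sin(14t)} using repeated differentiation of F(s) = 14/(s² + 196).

F(s) = 14/(s² + 196). F'(s) = -28s/(s² + 196)². F''(s) = -28(196 - 3s²)/(s² + 196)³ = (84s² - 5488)/(s² + 196)³. So L{t²·sin(14t)} = (-1)² F''(s) = (84s² - 5488)/(s² + 196)³. Then L{4·t²·sin(14t)} = 4·(84s² - 5488)/(s² + 196)³ = (336s² - 21952)/(s² + 196)³

Final answer: (336s² - 21952)/(s² + 196)³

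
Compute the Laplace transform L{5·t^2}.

L{t^n} = n!/s^(n+1), so L{t^2} = 2/s^3. Then L{5·t^2} = 5·2/s^3 = 10/s^3

Final answer: 10/s^3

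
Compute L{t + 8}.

L{t + 8} = L{t} + 8·L{1} = 1/s² + 8/s

Final answer: 1/s² + 8/s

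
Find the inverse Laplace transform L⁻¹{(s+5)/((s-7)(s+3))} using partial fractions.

Using partial fractions, f(t) = (12e^(7t) - 2e^(-3t))/10

Final answer: (12e^(7t) - 2e^(-3t))/10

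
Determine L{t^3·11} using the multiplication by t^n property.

L{11} = 11/s. d^1/ds^1[1/s] = -1/s². d^2/ds^2[1/s] = 2/s^3. d^3/ds^3[1/s] = -6/s^4. So L{t^3} = (-1)^{3}·-6/s^4 = 6/s^4. Then L{t^3·11} = 11·6/s^4 = 66/s^4

Final answer: 66/s^4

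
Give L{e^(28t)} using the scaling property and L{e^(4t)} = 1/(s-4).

Using L{f(at)} = (1/a)F(s/a) with a=7 and f(t) = e^(4t): L{e^(28t)} = (1/7) · 1/((s/7)-4) = (1/7) · 7/(s-28) = 1/(s-28)

Final answer: 1/(s-28)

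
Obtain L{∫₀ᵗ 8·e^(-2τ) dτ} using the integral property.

L{∫₀ᵗ f(τ)dτ} = F(s)/s with F(s) = 8/(s+2), so L{∫₀ᵗ 8·e^(-2τ) dτ} = 8/(s(s+2))

Final answer: 8/(s(s+2))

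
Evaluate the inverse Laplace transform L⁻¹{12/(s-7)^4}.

L⁻¹{n!/(s-a)^(n+1)} = t^n·e^(at) with n=3, a=7. So L⁻¹{6/(s-7)^4} = t^3·e^(7t), and L⁻¹{12/(s-7)^4} = (12/6)·t^3·e^(7t) = 2·t^3·e^(7t)

Final answer: 2·t^3·e^(7t)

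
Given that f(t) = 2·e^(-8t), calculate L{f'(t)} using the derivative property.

f(0) = 2, F(s) = 2/(s+8). L{f'(t)} = s·F(s) - f(0) = 2s/(s+8) - 2 = (2s - 2(s+8))/(s+8) = -16/(s+8)

Final answer: -16/(s+8)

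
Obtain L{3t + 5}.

L{3t + 5} = 3·L{t} + 5·L{1} = 3/s² + 5/s

Final answer: 3/s² + 5/s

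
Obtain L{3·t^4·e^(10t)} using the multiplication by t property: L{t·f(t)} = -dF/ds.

Using L{t^n·e^(at)} = n!/(s-a)^(n+1), L{t^4·e^(10t)} = 24/(s-10)^5, so L{3·t^4·e^(10t)} = 3·24/(s-10)^5 = 72/(s-10)^5

Final answer: 72/(s-10)^5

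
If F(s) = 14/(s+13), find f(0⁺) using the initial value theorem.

f(0⁺) = lim_{s→∞} s·14/(s+13) = lim_{s→∞} 14s/(s+13) = 14

Final answer: 14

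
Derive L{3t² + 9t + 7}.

L{3t² + 9t + 7} = 3·2/s³ + 9/s² + 7/s = 6/s³ + 9/s² + 7/s

Final answer: 6/s³ + 9/s² + 7/s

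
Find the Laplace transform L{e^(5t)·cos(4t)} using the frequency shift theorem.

Frequency shift: L{e^(at)f(t)} = F(s-a). L{e^(5t)·cos(4t)} = (s-5)/((s-5)² + 16)

Final answer: (s-5)/((s-5)² + 16)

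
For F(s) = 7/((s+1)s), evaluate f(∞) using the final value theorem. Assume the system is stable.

f(∞) = lim_{s→0} sF(s) = lim_{s→0} 7/(s+1) = 7

Final answer: 7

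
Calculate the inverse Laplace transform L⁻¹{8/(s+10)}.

L⁻¹{1/(s-a)} = e^(at), so L⁻¹{1/(s+10)} = e^(-10t), and L⁻¹{8/(s+10)} = 8·e^(-10t)

Final answer: 8·e^(-10t)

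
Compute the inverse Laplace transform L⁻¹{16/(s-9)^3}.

L⁻¹{n!/(s-a)^(n+1)} = t^n·e^(at) with n=2, a=9. So L⁻¹{2/(s-9)^3} = t^2·e^(9t), and L⁻¹{16/(s-9)^3} = (16/2)·t^2·e^(9t) = 8·t^2·e^(9t)

Final answer: 8·t^2·e^(9t)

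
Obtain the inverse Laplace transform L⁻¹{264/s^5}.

L⁻¹{n!/s^(n+1)} = t^n with n=4. So L⁻¹{24/s^5} = t^4, and L⁻¹{264/s^5} = (264/24)·t^4 = 11·t^4

Final answer: 11·t^4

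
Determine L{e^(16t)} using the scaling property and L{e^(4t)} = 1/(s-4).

Using L{f(at)} = (1/a)F(s/a) with a=4 and f(t) = e^(4t): L{e^(16t)} = (1/4) · 1/((s/4)-4) = (1/4) · 4/(s-16) = 1/(s-16)

Final answer: 1/(s-16)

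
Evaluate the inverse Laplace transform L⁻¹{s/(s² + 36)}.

L⁻¹{s/(s² + 36)} = cos(6t)

Final answer: cos(6t)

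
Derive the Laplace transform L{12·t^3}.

L{t^n} = n!/s^(n+1), so L{t^3} = 6/s^4. Then L{12·t^3} = 12·6/s^4 = 72/s^4

Final answer: 72/s^4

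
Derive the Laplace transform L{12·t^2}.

L{t^n} = n!/s^(n+1), so L{t^2} = 2/s^3. Then L{12·t^2} = 12·2/s^3 = 24/s^3

Final answer: 24/s^3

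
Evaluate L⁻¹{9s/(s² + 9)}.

This is the form c·s/(s² + a²) with a = 3, c = 9. L⁻¹ = 9·cos(3t)

Final answer: 9·cos(3t)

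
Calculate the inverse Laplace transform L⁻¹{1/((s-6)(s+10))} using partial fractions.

Decompose: A/(s-6) + B/(s+10). A = 1/16, B = -1/16. f(t) = (e^(6t) - e^(-10t))/16

Final answer: (e^(6t) - e^(-10t))/16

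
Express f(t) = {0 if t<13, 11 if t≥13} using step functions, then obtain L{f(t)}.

f(t) = 11·u(t-13). L{u(t-13)} = e^(-13s)/s, so L{f(t)} = 11·e^(-13s)/s

Final answer: 11·e^(-13s)/s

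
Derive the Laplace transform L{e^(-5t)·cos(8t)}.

L{e^(at)·cos(ωt)} = (s-a)/((s-a)² + ω²), so L{e^(-5t)·cos(8t)} = (s+5)/((s+5)² + 64)

Final answer: (s+5)/((s+5)² + 64)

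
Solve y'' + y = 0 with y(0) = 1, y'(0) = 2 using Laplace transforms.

L{y''} + 1L{y} = 0. s²Y - s - 2 + Y = 0. Y(s² + 1) = s + 2. Y = (s + 2)/(s² + 1). Inverting: y(t) = cos(t) + 2sin(t)

Final answer: y(t) = cos(t) + 2sin(t)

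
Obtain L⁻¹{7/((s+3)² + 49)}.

Form: b/((s-a)² + b²) → e^(at)sin(bt). With a=-3, b=7

Final answer: e^(-3t)·sin(7t)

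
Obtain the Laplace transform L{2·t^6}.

L{t^n} = n!/s^(n+1), so L{t^6} = 720/s^7. Then L{2·t^6} = 2·720/s^7 = 1440/s^7

Final answer: 1440/s^7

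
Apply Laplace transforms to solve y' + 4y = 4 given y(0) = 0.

sY + 4Y = 4/s. Y = 4/(s(s+4)). Partial fractions: Y = 1/s - 1/(s+4)

Final answer: y(t) = (1 - e^(-4t))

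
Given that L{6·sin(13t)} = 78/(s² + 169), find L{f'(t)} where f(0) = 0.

L{f'(t)} = s·F(s) - f(0) = s·78/(s² + 169) - 0 = 78s/(s² + 169)

Final answer: 78s/(s² + 169)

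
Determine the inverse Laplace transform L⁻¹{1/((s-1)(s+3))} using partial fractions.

Decompose: A/(s-1) + B/(s+3). A = 1/4, B = -1/4. f(t) = (e^t - e^(-3t))/4

Final answer: (e^t - e^(-3t))/4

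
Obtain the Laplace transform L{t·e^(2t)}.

L{t^n·e^(at)} = n!/(s-a)^(n+1), so L{t·e^(2t)} = 1/(s-2)^2

Final answer: 1/(s-2)^2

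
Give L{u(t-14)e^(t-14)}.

u(t-a)f(t-a) with f(t)=e^t. L{e^t} = 1/(s-1). By time shift: e^(-14s)/(s-1)

Final answer: e^(-14s)/(s-1)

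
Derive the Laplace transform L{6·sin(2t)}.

L{sin(ωt)} = ω/(s² + ω²), so L{sin(2t)} = 2/(s² + 4). Then L{6·sin(2t)} = 6·2/(s² + 4) = 12/(s² + 4)

Final answer: 12/(s² + 4)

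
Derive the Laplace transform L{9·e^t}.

L{e^(at)} = 1/(s-a), so L{e^t} = 1/(s-1). Then L{9·e^t} = 9/(s-1)

Final answer: 9/(s-1)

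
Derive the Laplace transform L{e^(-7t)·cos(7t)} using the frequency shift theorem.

Frequency shift: L{e^(at)f(t)} = F(s-a). L{e^(-7t)·cos(7t)} = (s+7)/((s+7)² + 49)

Final answer: (s+7)/((s+7)² + 49)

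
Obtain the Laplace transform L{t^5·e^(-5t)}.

L{t^n·e^(at)} = n!/(s-a)^(n+1), so L{t^5·e^(-5t)} = 120/(s+5)^6

Final answer: 120/(s+5)^6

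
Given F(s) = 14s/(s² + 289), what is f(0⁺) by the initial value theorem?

f(0⁺) = lim_{s→∞} s·14s/(s² + 289) = lim_{s→∞} 14s²/(s² + 289) = 14

Final answer: 14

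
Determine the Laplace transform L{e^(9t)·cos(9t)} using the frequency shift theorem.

Frequency shift: L{e^(at)f(t)} = F(s-a). L{e^(9t)·cos(9t)} = (s-9)/((s-9)² + 81)

Final answer: (s-9)/((s-9)² + 81)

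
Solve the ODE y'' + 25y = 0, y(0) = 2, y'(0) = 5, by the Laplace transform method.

L{y''} + 25L{y} = 0. s²Y - 2s - 5 + 25Y = 0. Y(s² + 25) = 2s + 5. Y = (2s + 5)/(s² + 25). Inverting: y(t) = 2cos(5t) + sin(5t)

Final answer: y(t) = 2cos(5t) + sin(5t)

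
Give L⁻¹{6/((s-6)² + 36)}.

Form: b/((s-a)² + b²) → e^(at)sin(bt). With a=6, b=6

Final answer: e^(6t)·sin(6t)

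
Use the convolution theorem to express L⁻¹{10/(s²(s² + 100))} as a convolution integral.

10/(s²(s² + 100)) = (1/s²)·(10/(s² + 100)) = L{t}·L{sin(10t)}. So f(t) = t*(sin(10t)) = ∫₀ᵗ τ·sin(10(t-τ)) dτ

Final answer: ∫₀ᵗ τ·sin(10(t-τ)) dτ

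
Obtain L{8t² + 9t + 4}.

L{8t² + 9t + 4} = 8·2/s³ + 9/s² + 4/s = 16/s³ + 9/s² + 4/s

Final answer: 16/s³ + 9/s² + 4/s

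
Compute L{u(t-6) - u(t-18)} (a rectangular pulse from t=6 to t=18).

L{u(t-a)} = e^(-as)/s. L{u(t-6) - u(t-18)} = (e^(-6s) - e^(-18s))/s

Final answer: (e^(-6s) - e^(-18s))/s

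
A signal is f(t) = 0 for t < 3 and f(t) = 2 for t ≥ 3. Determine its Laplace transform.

f(t) = 2·u(t-3). L{u(t-3)} = e^(-3s)/s, so L{f(t)} = 2·e^(-3s)/s

Final answer: 2·e^(-3s)/s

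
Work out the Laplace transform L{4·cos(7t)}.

L{cos(ωt)} = s/(s² + ω²), so L{cos(7t)} = s/(s² + 49). Then L{4·cos(7t)} = 4·s/(s² + 49) = 4s/(s² + 49)

Final answer: 4s/(s² + 49)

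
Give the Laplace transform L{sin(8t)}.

L{sin(ωt)} = ω/(s² + ω²), so L{sin(8t)} = 8/(s² + 64)

Final answer: 8/(s² + 64)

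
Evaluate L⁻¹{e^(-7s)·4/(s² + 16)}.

L⁻¹{4/(s² + 16)} = sin(4t). By the time shift theorem, L⁻¹{e^(-as)F(s)} = u(t-a)f(t-a) with a=7, so L⁻¹{e^(-7s)·4/(s² + 16)} = u(t-7)·sin(4(t-7))

Final answer: u(t-7)·sin(4(t-7))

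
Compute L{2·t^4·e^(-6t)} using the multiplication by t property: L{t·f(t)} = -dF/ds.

Using L{t^n·e^(at)} = n!/(s-a)^(n+1), L{t^4·e^(-6t)} = 24/(s+6)^5, so L{2·t^4·e^(-6t)} = 2·24/(s+6)^5 = 48/(s+6)^5

Final answer: 48/(s+6)^5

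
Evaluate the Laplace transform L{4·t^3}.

L{t^n} = n!/s^(n+1), so L{t^3} = 6/s^4. Then L{4·t^3} = 4·6/s^4 = 24/s^4

Final answer: 24/s^4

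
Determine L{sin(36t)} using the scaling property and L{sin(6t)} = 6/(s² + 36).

Using L{f(at)} = (1/a)F(s/a) with a=6: L{sin(36t)} = (1/6) · 6/((s/6)² + 36) = (1/6) · 6·36/(s² + 1296) = 36/(s² + 1296)

Final answer: 36/(s² + 1296)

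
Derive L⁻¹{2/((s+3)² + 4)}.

Form: b/((s-a)² + b²) → e^(at)sin(bt). With a=-3, b=2

Final answer: e^(-3t)·sin(2t)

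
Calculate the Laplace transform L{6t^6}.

L{6t^6} = 6 · L{t^6} = 6 · 720/s^7 = 4320/s^7

Final answer: 4320/s^7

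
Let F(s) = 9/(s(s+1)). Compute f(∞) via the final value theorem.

f(∞) = lim_{s→0} s·9/(s(s+1)) = lim_{s→0} 9/(s+1) = 9/1 = 9

Final answer: 9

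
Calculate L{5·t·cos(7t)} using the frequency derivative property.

L{cos(7t)} = s/(s² + 49). Derivative: d/ds[s/(s² + 49)] = [(s² + 49) - s·2s]/(s² + 49)² = (49 - s²)/(s² + 49)². So L{t·cos(7t)} = -F'(s) = (s² - 49)/(s² + 49)². Then L{5·t·cos(7t)} = 5·(s² - 49)/(s² + 49)²

Final answer: 5·(s² - 49)/(s² + 49)²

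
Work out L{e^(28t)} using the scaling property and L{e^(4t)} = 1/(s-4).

Using L{f(at)} = (1/a)F(s/a) with a=7 and f(t) = e^(4t): L{e^(28t)} = (1/7) · 1/((s/7)-4) = (1/7) · 7/(s-28) = 1/(s-28)

Final answer: 1/(s-28)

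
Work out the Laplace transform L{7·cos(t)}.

L{cos(ωt)} = s/(s² + ω²), so L{cos(t)} = s/(s² + 1). Then L{7·cos(t)} = 7·s/(s² + 1) = 7s/(s² + 1)

Final answer: 7s/(s² + 1)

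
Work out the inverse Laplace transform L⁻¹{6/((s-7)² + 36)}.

Using frequency shift, L⁻¹{6/((s-7)² + 36)} = e^(7t)·sin(6t)

Final answer: e^(7t)·sin(6t)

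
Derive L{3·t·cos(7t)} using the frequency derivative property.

L{cos(7t)} = s/(s² + 49). Derivative: d/ds[s/(s² + 49)] = [(s² + 49) - s·2s]/(s² + 49)² = (49 - s²)/(s² + 49)². So L{t·cos(7t)} = -F'(s) = (s² - 49)/(s² + 49)². Then L{3·t·cos(7t)} = 3·(s² - 49)/(s² + 49)²

Final answer: 3·(s² - 49)/(s² + 49)²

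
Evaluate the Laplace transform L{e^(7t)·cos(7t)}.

L{e^(at)·cos(ωt)} = (s-a)/((s-a)² + ω²), so L{e^(7t)·cos(7t)} = (s-7)/((s-7)² + 49)

Final answer: (s-7)/((s-7)² + 49)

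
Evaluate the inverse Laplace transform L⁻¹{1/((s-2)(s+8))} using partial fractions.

Decompose: A/(s-2) + B/(s+8). A = 1/10, B = -1/10. f(t) = (e^(2t) - e^(-8t))/10

Final answer: (e^(2t) - e^(-8t))/10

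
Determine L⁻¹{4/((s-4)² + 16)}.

Form: b/((s-a)² + b²) → e^(at)sin(bt). With a=4, b=4

Final answer: e^(4t)·sin(4t)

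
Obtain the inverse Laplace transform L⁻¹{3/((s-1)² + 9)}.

Using frequency shift, L⁻¹{3/((s-1)² + 9)} = e^t·sin(3t)

Final answer: e^t·sin(3t)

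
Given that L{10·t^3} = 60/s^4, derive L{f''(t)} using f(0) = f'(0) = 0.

L{f''(t)} = s²F(s) - sf(0) - f'(0) = s²·60/s^4 - 0 - 0 = 60/s^2

Final answer: 60/s^2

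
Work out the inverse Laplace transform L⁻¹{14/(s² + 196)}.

L⁻¹{14/(s² + 196)} = sin(14t)

Final answer: sin(14t)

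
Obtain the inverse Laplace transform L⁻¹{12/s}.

L⁻¹{c/s} = c, so L⁻¹{12/s} = 12

Final answer: 12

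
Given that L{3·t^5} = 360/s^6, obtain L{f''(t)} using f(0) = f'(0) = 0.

L{f''(t)} = s²F(s) - sf(0) - f'(0) = s²·360/s^6 - 0 - 0 = 360/s^4

Final answer: 360/s^4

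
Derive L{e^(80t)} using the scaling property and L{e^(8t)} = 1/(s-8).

Using L{f(at)} = (1/a)F(s/a) with a=10 and f(t) = e^(8t): L{e^(80t)} = (1/10) · 1/((s/10)-8) = (1/10) · 10/(s-80) = 1/(s-80)

Final answer: 1/(s-80)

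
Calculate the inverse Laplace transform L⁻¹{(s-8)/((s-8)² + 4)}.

Using frequency shift, L⁻¹{(s-8)/((s-8)² + 4)} = e^(8t)·cos(2t)

Final answer: e^(8t)·cos(2t)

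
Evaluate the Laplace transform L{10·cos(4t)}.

L{cos(ωt)} = s/(s² + ω²), so L{cos(4t)} = s/(s² + 16). Then L{10·cos(4t)} = 10·s/(s² + 16) = 10s/(s² + 16)

Final answer: 10s/(s² + 16)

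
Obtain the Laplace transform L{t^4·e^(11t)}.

L{t^n·e^(at)} = n!/(s-a)^(n+1), so L{t^4·e^(11t)} = 24/(s-11)^5

Final answer: 24/(s-11)^5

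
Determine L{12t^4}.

L{t^n} = n!/s^(n+1). So L{12t^4} = 12·4!/s^5 = 288/s^5

Final answer: 288/s^5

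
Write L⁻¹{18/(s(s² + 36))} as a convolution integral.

18/(s(s² + 36)) = (1/s)·(18/(s² + 36)) = L{1}·L{3·sin(6t)}. So f(t) = 1*(3·sin(6t)) = ∫₀ᵗ 3·sin(6τ) dτ

Final answer: ∫₀ᵗ 3·sin(6τ) dτ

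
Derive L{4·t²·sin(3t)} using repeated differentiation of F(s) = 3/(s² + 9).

F(s) = 3/(s² + 9). F'(s) = -6s/(s² + 9)². F''(s) = -6(9 - 3s²)/(s² + 9)³ = (18s² - 54)/(s² + 9)³. So L{t²·sin(3t)} = (-1)² F''(s) = (18s² - 54)/(s² + 9)³. Then L{4·t²·sin(3t)} = 4·(18s² - 54)/(s² + 9)³ = (72s² - 216)/(s² + 9)³

Final answer: (72s² - 216)/(s² + 9)³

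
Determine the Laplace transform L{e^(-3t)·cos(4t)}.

L{e^(at)·cos(ωt)} = (s-a)/((s-a)² + ω²), so L{e^(-3t)·cos(4t)} = (s+3)/((s+3)² + 16)

Final answer: (s+3)/((s+3)² + 16)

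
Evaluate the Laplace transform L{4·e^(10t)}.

L{e^(at)} = 1/(s-a), so L{e^(10t)} = 1/(s-10). Then L{4·e^(10t)} = 4/(s-10)

Final answer: 4/(s-10)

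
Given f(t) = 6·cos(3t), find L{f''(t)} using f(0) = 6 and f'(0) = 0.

F(s) = 6s/(s² + 9). L{f''(t)} = s²F(s) - sf(0) - f'(0) = 6s³/(s² + 9) - 6s = (6s³ - 6s(s² + 9))/(s² + 9) = -54s/(s² + 9)

Final answer: -54s/(s² + 9)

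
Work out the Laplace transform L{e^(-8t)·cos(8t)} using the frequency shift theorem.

Frequency shift: L{e^(at)f(t)} = F(s-a). L{e^(-8t)·cos(8t)} = (s+8)/((s+8)² + 64)

Final answer: (s+8)/((s+8)² + 64)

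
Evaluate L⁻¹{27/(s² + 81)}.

This is the form c·a/(s² + a²) with a = 9, c = 3. L⁻¹ = 3·sin(9t)

Final answer: 3·sin(9t)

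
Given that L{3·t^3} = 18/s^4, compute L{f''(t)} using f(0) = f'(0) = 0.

L{f''(t)} = s²F(s) - sf(0) - f'(0) = s²·18/s^4 - 0 - 0 = 18/s^2

Final answer: 18/s^2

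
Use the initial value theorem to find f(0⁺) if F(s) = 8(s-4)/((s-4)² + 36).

f(0⁺) = lim_{s→∞} sF(s) = lim_{s→∞} 8s(s-4)/((s-4)² + 36) = 8

Final answer: 8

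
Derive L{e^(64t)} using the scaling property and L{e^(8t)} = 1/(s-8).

Using L{f(at)} = (1/a)F(s/a) with a=8 and f(t) = e^(8t): L{e^(64t)} = (1/8) · 1/((s/8)-8) = (1/8) · 8/(s-64) = 1/(s-64)

Final answer: 1/(s-64)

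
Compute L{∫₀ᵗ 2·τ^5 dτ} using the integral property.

L{∫₀ᵗ f(τ)dτ} = F(s)/s with f(t) = 2t^5. F(s) = 240/s^6, so L{∫₀ᵗ 2·τ^5 dτ} = (240/s^6)/s = 240/s^7. (Check: ∫₀ᵗ 2·τ^5 dτ = 2t^6/6.)

Final answer: 240/s^7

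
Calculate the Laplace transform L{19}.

L{19} = 19 · L{1} = 19/s

Final answer: 19/s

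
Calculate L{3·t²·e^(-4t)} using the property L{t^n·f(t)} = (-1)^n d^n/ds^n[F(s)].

L{e^(-4t)} = 1/(s+4). d/ds[1/(s+4)] = -1/(s+4)². d²/ds²[1/(s+4)] = 2/(s+4)³. So L{t²·e^(-4t)} = (-1)² · 2/(s+4)³ = 2/(s+4)³. Then L{3·t²·e^(-4t)} = 3·2/(s+4)³ = 6/(s+4)³

Final answer: 6/(s+4)³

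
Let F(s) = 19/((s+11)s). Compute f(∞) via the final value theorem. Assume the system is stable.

f(∞) = lim_{s→0} sF(s) = lim_{s→0} 19/(s+11) = 19/11

Final answer: 19/11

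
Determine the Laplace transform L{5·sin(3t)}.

L{sin(ωt)} = ω/(s² + ω²), so L{sin(3t)} = 3/(s² + 9). Then L{5·sin(3t)} = 5·3/(s² + 9) = 15/(s² + 9)

Final answer: 15/(s² + 9)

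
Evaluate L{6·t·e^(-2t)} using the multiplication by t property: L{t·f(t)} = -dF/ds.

Using L{t^n·e^(at)} = n!/(s-a)^(n+1), L{t·e^(-2t)} = 1/(s+2)^2, so L{6·t·e^(-2t)} = 6·1/(s+2)^2 = 6/(s+2)^2

Final answer: 6/(s+2)^2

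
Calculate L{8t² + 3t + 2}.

L{8t² + 3t + 2} = 8·2/s³ + 3/s² + 2/s = 16/s³ + 3/s² + 2/s

Final answer: 16/s³ + 3/s² + 2/s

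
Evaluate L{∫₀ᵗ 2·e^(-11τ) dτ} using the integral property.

L{∫₀ᵗ f(τ)dτ} = F(s)/s with F(s) = 2/(s+11), so L{∫₀ᵗ 2·e^(-11τ) dτ} = 2/(s(s+11))

Final answer: 2/(s(s+11))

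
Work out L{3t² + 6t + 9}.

L{3t² + 6t + 9} = 3·2/s³ + 6/s² + 9/s = 6/s³ + 6/s² + 9/s

Final answer: 6/s³ + 6/s² + 9/s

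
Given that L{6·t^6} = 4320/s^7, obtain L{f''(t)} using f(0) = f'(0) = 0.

L{f''(t)} = s²F(s) - sf(0) - f'(0) = s²·4320/s^7 - 0 - 0 = 4320/s^5

Final answer: 4320/s^5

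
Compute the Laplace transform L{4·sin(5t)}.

L{sin(ωt)} = ω/(s² + ω²), so L{sin(5t)} = 5/(s² + 25). Then L{4·sin(5t)} = 4·5/(s² + 25) = 20/(s² + 25)

Final answer: 20/(s² + 25)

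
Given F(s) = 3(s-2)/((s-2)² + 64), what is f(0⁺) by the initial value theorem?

f(0⁺) = lim_{s→∞} sF(s) = lim_{s→∞} 3s(s-2)/((s-2)² + 64) = 3

Final answer: 3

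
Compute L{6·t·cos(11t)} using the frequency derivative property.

L{cos(11t)} = s/(s² + 121). Derivative: d/ds[s/(s² + 121)] = [(s² + 121) - s·2s]/(s² + 121)² = (121 - s²)/(s² + 121)². So L{t·cos(11t)} = -F'(s) = (s² - 121)/(s² + 121)². Then L{6·t·cos(11t)} = 6·(s² - 121)/(s² + 121)²

Final answer: 6·(s² - 121)/(s² + 121)²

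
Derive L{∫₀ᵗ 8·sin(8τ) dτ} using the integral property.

L{∫₀ᵗ f(τ)dτ} = F(s)/s with F(s) = 64/(s² + 64), so the result is (64/(s² + 64))/s = 64/(s(s² + 64))

Final answer: 64/(s(s² + 64))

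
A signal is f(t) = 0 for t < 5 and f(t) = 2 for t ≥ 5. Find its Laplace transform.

f(t) = 2·u(t-5). L{u(t-5)} = e^(-5s)/s, so L{f(t)} = 2·e^(-5s)/s

Final answer: 2·e^(-5s)/s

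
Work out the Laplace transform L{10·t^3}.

L{t^n} = n!/s^(n+1), so L{t^3} = 6/s^4. Then L{10·t^3} = 10·6/s^4 = 60/s^4

Final answer: 60/s^4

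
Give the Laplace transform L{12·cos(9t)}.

L{cos(ωt)} = s/(s² + ω²), so L{cos(9t)} = s/(s² + 81). Then L{12·cos(9t)} = 12·s/(s² + 81) = 12s/(s² + 81)

Final answer: 12s/(s² + 81)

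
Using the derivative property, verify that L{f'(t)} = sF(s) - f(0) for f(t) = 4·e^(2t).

f'(t) = 8e^(2t). Direct: L{f'(t)} = 8/(s-2). Property: s·4/(s-2) - 4 = (4s - 4(s-2))/(s-2) = 8/(s-2). ✓

Final answer: 8/(s-2)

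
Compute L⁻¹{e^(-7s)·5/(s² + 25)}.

L⁻¹{5/(s² + 25)} = sin(5t). By the time shift theorem, L⁻¹{e^(-as)F(s)} = u(t-a)f(t-a) with a=7, so L⁻¹{e^(-7s)·5/(s² + 25)} = u(t-7)·sin(5(t-7))

Final answer: u(t-7)·sin(5(t-7))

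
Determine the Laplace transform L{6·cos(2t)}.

L{cos(ωt)} = s/(s² + ω²), so L{cos(2t)} = s/(s² + 4). Then L{6·cos(2t)} = 6·s/(s² + 4) = 6s/(s² + 4)

Final answer: 6s/(s² + 4)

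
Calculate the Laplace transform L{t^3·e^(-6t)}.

L{t^n·e^(at)} = n!/(s-a)^(n+1), so L{t^3·e^(-6t)} = 6/(s+6)^4

Final answer: 6/(s+6)^4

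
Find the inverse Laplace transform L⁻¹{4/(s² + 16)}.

L⁻¹{4/(s² + 16)} = sin(4t)

Final answer: sin(4t)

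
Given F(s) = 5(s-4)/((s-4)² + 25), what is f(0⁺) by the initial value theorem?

f(0⁺) = lim_{s→∞} sF(s) = lim_{s→∞} 5s(s-4)/((s-4)² + 25) = 5

Final answer: 5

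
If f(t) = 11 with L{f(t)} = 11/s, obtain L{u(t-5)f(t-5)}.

Time shift theorem: L{u(t-a)f(t-a)} = e^(-as)F(s). Here a=5, F(s) = 11/s, so L{u(t-5)f(t-5)} = e^(-5s)·11/s

Final answer: e^(-5s)·11/s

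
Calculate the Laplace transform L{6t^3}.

L{6t^3} = 6 · L{t^3} = 6 · 6/s^4 = 36/s^4

Final answer: 36/s^4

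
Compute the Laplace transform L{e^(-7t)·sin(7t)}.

L{e^(at)·sin(ωt)} = ω/((s-a)² + ω²), so L{e^(-7t)·sin(7t)} = 7/((s+7)² + 49)

Final answer: 7/((s+7)² + 49)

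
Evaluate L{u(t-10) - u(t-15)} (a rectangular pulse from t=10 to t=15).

L{u(t-a)} = e^(-as)/s. L{u(t-10) - u(t-15)} = (e^(-10s) - e^(-15s))/s

Final answer: (e^(-10s) - e^(-15s))/s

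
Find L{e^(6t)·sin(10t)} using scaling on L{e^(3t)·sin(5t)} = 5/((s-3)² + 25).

Scaling with a=2: L{e^(6t)·sin(10t)} = (1/2) · 5/((s/2-3)² + 25). Simplifying: 10/((s-6)² + 100)

Final answer: 10/((s-6)² + 100)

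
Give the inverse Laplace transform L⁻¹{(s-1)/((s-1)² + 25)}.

Using frequency shift, L⁻¹{(s-1)/((s-1)² + 25)} = e^t·cos(5t)

Final answer: e^t·cos(5t)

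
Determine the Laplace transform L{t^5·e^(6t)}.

L{t^n·e^(at)} = n!/(s-a)^(n+1), so L{t^5·e^(6t)} = 120/(s-6)^6

Final answer: 120/(s-6)^6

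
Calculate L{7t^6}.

L{t^n} = n!/s^(n+1). So L{7t^6} = 7·6!/s^7 = 5040/s^7

Final answer: 5040/s^7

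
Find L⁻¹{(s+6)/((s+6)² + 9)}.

Using frequency shift: L⁻¹{(s-a)/((s-a)² + b²)} = e^(at)cos(bt). Here a=-6, b=3

Final answer: e^(-6t)·cos(3t)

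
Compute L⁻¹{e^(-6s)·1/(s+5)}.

L⁻¹{1/(s+5)} = e^(-5t). By the time shift theorem, L⁻¹{e^(-as)F(s)} = u(t-a)f(t-a) with a=6, so L⁻¹{e^(-6s)·1/(s+5)} = u(t-6)·e^(-5(t-6))

Final answer: u(t-6)·e^(-5(t-6))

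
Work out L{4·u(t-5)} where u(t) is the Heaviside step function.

L{u(t-a)} = e^(-as)/s. Here a=5, so L{u(t-5)} = e^(-5s)/s, and L{4·u(t-5)} = 4·e^(-5s)/s

Final answer: 4·e^(-5s)/s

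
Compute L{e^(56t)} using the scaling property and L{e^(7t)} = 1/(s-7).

Using L{f(at)} = (1/a)F(s/a) with a=8 and f(t) = e^(7t): L{e^(56t)} = (1/8) · 1/((s/8)-7) = (1/8) · 8/(s-56) = 1/(s-56)

Final answer: 1/(s-56)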